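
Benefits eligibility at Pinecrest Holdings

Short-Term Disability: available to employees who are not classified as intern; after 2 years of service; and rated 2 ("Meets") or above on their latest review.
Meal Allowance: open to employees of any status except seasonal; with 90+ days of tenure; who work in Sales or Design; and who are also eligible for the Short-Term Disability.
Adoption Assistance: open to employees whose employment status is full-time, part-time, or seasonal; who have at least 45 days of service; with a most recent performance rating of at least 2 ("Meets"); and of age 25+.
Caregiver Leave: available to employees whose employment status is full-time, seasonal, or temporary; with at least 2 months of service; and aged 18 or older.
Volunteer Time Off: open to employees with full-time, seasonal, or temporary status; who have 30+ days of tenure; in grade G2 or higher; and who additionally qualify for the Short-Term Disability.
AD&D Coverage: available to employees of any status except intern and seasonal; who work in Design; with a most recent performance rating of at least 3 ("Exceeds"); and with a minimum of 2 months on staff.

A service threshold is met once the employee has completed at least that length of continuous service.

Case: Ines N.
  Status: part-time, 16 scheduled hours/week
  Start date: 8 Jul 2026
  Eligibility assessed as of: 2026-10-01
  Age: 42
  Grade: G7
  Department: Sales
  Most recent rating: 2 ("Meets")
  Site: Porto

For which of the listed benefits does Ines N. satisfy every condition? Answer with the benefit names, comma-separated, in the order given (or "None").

Adoption Assistance

Service from 8 Jul 2026 to 2026-10-01: 85 days.
Short-Term Disability — status part-time ✓ (not excluded); service 85 days < 2 years (≈730 days) ✗ → not eligible.
Meal Allowance — status part-time ✓ (not excluded); service 85 days < 90 days ✗ → not eligible.
Adoption Assistance — status part-time ✓; service 85 days ≥ 45 days ✓; rating 2 ≥ 2 ✓; age 42 ≥ 25 ✓ → eligible.
Caregiver Leave — status part-time ✗ (requires full-time, seasonal, or temporary) → not eligible.
Volunteer Time Off — status part-time ✗ (requires full-time, seasonal, or temporary) → not eligible.
AD&D Coverage — status part-time ✓ (not excluded); dept Sales ✗ → not eligible.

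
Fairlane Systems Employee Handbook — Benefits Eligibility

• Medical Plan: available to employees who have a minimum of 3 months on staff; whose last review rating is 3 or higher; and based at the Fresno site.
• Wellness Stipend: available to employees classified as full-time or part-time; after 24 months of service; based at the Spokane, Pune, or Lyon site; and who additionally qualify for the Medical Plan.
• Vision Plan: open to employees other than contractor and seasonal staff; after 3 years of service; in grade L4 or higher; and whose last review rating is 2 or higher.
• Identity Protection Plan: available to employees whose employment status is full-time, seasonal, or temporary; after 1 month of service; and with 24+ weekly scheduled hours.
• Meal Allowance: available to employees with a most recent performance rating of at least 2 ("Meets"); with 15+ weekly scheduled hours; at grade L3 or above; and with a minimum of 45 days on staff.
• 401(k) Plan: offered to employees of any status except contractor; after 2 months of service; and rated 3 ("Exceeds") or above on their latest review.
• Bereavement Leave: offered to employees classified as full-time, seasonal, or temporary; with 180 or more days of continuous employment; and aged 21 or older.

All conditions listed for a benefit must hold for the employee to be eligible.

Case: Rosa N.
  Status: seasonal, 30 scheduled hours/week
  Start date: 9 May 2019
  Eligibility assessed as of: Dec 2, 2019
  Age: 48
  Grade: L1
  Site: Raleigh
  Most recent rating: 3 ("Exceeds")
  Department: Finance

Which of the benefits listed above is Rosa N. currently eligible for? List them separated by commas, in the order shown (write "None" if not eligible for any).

Identity Protection Plan, 401(k) Plan, Bereavement Leave

Service from 9 May 2019 to Dec 2, 2019: 207 days.
Medical Plan — service 207 days ≥ 3 months (≈90 days) ✓; rating 3 ≥ 3 ✓; site Raleigh ✗ (not Fresno) → not eligible.
Wellness Stipend — status seasonal ✗ (requires full-time or part-time) → not eligible.
Vision Plan — status seasonal ✗ (excluded) → not eligible.
Identity Protection Plan — status seasonal ✓; service 207 days ≥ 1 month (≈30 days) ✓; 30 hrs/wk ≥ 24 ✓ → eligible.
Meal Allowance — rating 3 ≥ 2 ✓; 30 hrs/wk ≥ 15 ✓; grade L1 < L3 ✗ → not eligible.
401(k) Plan — status seasonal ✓ (not excluded); service 207 days ≥ 2 months (≈60 days) ✓; rating 3 ≥ 3 ✓ → eligible.
Bereavement Leave — status seasonal ✓; service 207 days ≥ 180 days ✓; age 48 ≥ 21 ✓ → eligible.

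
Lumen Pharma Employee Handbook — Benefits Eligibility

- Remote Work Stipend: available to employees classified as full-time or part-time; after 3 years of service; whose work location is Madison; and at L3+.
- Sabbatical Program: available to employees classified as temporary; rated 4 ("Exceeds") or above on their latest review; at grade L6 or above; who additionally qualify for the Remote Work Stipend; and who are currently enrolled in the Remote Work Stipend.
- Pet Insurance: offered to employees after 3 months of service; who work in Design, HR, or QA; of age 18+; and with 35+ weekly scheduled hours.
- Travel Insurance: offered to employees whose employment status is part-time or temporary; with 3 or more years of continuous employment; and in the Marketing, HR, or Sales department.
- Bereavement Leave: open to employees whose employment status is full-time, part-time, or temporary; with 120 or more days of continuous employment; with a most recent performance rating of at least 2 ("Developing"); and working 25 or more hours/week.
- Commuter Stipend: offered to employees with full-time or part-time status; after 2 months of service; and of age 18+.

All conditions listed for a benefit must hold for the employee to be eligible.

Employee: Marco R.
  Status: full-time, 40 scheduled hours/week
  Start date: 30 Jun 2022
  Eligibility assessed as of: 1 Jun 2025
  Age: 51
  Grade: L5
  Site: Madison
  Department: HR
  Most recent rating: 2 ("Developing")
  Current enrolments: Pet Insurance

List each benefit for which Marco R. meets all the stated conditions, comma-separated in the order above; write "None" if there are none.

Service from 30 Jun 2022 to 1 Jun 2025: 1067 days.
Remote Work Stipend — status full-time ✓; service 1067 days < 3 years (≈1095 days) ✗ → not eligible.
Sabbatical Program — status full-time ✗ (requires temporary) → not eligible.
Pet Insurance — service 1067 days ≥ 3 months (≈90 days) ✓; dept HR ✓; age 51 ≥ 18 ✓; 40 hrs/wk ≥ 35 ✓ → eligible.
Travel Insurance — status full-time ✗ (requires part-time or temporary) → not eligible.
Bereavement Leave — status full-time ✓; service 1067 days ≥ 120 days ✓; rating 2 ≥ 2 ✓; 40 hrs/wk ≥ 25 ✓ → eligible.
Commuter Stipend — status full-time ✓; service 1067 days ≥ 2 months (≈60 days) ✓; age 51 ≥ 18 ✓ → eligible.

Pet Insurance, Bereavement Leave, Commuter Stipend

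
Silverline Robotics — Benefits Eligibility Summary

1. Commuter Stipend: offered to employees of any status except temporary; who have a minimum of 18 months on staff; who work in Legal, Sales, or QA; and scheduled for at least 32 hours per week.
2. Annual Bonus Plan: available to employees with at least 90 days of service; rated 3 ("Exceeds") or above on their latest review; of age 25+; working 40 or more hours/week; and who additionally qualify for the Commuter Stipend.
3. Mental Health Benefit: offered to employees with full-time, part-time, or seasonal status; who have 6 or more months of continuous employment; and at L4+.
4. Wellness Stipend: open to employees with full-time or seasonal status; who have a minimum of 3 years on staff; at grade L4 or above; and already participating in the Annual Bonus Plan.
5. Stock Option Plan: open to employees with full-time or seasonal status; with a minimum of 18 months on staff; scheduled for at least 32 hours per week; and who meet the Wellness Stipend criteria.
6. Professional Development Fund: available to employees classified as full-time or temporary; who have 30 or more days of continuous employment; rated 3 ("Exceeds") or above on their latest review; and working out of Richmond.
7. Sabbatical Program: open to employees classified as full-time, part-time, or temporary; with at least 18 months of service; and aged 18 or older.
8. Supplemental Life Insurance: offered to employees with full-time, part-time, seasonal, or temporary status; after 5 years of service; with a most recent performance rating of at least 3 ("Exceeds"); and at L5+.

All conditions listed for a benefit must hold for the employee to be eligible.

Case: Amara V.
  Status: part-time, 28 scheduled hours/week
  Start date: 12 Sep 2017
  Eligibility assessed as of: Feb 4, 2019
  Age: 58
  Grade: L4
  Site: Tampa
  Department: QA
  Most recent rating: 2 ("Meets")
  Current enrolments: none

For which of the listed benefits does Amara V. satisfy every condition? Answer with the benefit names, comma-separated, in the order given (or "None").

Mental Health Benefit

Service from 12 Sep 2017 to Feb 4, 2019: 510 days.
Commuter Stipend — status part-time ✓ (not excluded); service 510 days < 18 months (≈540 days) ✗ → not eligible.
Annual Bonus Plan — service 510 days ≥ 90 days ✓; rating 2 < 3 ✗ → not eligible.
Mental Health Benefit — status part-time ✓; service 510 days ≥ 6 months (≈180 days) ✓; grade L4 ≥ L4 ✓ → eligible.
Wellness Stipend — status part-time ✗ (requires full-time or seasonal) → not eligible.
Stock Option Plan — status part-time ✗ (requires full-time or seasonal) → not eligible.
Professional Development Fund — status part-time ✗ (requires full-time or temporary) → not eligible.
Sabbatical Program — status part-time ✓; service 510 days < 18 months (≈540 days) ✗ → not eligible.
Supplemental Life Insurance — status part-time ✓; service 510 days < 5 years (≈1825 days) ✗ → not eligible.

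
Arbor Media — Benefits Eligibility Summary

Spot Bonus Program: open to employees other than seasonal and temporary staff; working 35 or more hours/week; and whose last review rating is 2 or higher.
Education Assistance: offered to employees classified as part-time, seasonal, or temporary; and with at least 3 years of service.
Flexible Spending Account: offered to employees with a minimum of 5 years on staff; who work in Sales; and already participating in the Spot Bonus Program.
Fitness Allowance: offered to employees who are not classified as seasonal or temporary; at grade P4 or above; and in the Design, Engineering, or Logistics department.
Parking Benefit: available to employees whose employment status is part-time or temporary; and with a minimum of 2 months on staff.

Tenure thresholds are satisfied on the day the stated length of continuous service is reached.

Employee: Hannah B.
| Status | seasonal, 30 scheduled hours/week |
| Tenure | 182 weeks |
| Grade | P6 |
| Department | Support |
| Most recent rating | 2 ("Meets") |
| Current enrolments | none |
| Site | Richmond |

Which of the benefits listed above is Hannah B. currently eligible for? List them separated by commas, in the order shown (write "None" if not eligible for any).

Spot Bonus Program — status seasonal ✗ (excluded) → not eligible.
Education Assistance — status seasonal ✓; service 182 weeks ≥ 3 years (≈1095 days) ✓ → eligible.
Flexible Spending Account — service 182 weeks < 5 years (≈1825 days) ✗ → not eligible.
Fitness Allowance — status seasonal ✗ (excluded) → not eligible.
Parking Benefit — status seasonal ✗ (requires part-time or temporary) → not eligible.

Education Assistance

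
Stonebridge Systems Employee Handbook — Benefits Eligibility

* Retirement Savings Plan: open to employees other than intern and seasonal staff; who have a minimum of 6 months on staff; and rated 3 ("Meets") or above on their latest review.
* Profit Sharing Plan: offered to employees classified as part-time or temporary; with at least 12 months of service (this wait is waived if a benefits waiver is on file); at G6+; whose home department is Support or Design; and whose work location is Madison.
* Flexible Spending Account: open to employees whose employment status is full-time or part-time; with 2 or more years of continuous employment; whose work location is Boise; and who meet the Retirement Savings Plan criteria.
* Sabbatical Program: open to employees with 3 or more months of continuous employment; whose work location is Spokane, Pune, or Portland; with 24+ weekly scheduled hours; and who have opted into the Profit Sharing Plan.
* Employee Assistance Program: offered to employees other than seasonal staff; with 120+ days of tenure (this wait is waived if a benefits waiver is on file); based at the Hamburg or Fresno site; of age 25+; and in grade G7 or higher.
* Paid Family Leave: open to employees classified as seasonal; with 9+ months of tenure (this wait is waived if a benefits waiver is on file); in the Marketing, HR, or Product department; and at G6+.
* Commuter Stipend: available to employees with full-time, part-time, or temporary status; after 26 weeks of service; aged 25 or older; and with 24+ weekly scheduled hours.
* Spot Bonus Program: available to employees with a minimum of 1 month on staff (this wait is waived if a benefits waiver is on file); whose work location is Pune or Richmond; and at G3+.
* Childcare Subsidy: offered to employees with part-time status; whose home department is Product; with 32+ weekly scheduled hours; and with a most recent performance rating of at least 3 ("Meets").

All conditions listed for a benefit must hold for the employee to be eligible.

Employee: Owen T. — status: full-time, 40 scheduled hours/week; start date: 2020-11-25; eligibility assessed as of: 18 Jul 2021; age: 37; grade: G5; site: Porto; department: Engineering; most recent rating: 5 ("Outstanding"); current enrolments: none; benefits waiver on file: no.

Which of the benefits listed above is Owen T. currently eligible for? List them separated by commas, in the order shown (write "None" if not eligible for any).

Retirement Savings Plan, Commuter Stipend

Service from 2020-11-25 to 18 Jul 2021: 235 days.
Retirement Savings Plan — status full-time ✓ (not excluded); service 235 days ≥ 6 months (≈180 days) ✓; rating 5 ≥ 3 ✓ → eligible.
Profit Sharing Plan — status full-time ✗ (requires part-time or temporary) → not eligible.
Flexible Spending Account — status full-time ✓; service 235 days < 2 years (≈730 days) ✗ → not eligible.
Sabbatical Program — service 235 days ≥ 3 months (≈90 days) ✓; site Porto ✗ (not Spokane, Pune, or Portland) → not eligible.
Employee Assistance Program — status full-time ✓ (not excluded); no waiver, service 235 days ≥ 120 days ✓; site Porto ✗ (not Hamburg or Fresno) → not eligible.
Paid Family Leave — status full-time ✗ (requires seasonal) → not eligible.
Commuter Stipend — status full-time ✓; service 235 days ≥ 26 weeks (≈182 days) ✓; age 37 ≥ 25 ✓; 40 hrs/wk ≥ 24 ✓ → eligible.
Spot Bonus Program — no waiver, service 235 days ≥ 1 month (≈30 days) ✓; site Porto ✗ (not Pune or Richmond) → not eligible.
Childcare Subsidy — status full-time ✗ (requires part-time) → not eligible.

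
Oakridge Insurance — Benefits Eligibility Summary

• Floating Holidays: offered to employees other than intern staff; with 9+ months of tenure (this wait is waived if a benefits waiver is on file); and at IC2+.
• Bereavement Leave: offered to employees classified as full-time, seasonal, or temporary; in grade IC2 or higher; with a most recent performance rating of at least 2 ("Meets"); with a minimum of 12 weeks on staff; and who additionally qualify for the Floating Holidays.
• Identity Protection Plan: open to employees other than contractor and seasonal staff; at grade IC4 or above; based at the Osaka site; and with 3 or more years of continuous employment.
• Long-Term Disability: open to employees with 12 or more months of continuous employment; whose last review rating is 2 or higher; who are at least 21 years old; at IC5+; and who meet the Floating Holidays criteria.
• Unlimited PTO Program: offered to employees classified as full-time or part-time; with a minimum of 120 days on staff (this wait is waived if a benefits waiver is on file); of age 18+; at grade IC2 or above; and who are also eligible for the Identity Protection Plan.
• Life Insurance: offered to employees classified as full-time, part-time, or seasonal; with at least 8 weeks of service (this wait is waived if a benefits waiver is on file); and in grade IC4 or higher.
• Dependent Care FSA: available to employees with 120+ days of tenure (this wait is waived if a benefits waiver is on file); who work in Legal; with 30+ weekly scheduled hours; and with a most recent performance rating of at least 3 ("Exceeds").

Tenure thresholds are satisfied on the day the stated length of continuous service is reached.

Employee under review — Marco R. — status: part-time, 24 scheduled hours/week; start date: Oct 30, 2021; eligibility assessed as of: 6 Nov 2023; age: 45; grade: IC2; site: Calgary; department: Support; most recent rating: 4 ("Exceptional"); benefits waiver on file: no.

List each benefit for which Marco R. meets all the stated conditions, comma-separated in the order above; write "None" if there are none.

Service from Oct 30, 2021 to 6 Nov 2023: 737 days.
Floating Holidays — status part-time ✓ (not excluded); no waiver, service 737 days ≥ 9 months (≈270 days) ✓; grade IC2 ≥ IC2 ✓ → eligible.
Bereavement Leave — status part-time ✗ (requires full-time, seasonal, or temporary) → not eligible.
Identity Protection Plan — status part-time ✓ (not excluded); grade IC2 < IC4 ✗ → not eligible.
Long-Term Disability — service 737 days ≥ 12 months (≈360 days) ✓; rating 4 ≥ 2 ✓; age 45 ≥ 21 ✓; grade IC2 < IC5 ✗ → not eligible.
Unlimited PTO Program — status part-time ✓; no waiver, service 737 days ≥ 120 days ✓; age 45 ≥ 18 ✓; grade IC2 ≥ IC2 ✓; not eligible for Identity Protection Plan ✗ → not eligible.
Life Insurance — status part-time ✓; no waiver, service 737 days ≥ 8 weeks (≈56 days) ✓; grade IC2 < IC4 ✗ → not eligible.
Dependent Care FSA — no waiver, service 737 days ≥ 120 days ✓; dept Support ✗ → not eligible.

Floating Holidays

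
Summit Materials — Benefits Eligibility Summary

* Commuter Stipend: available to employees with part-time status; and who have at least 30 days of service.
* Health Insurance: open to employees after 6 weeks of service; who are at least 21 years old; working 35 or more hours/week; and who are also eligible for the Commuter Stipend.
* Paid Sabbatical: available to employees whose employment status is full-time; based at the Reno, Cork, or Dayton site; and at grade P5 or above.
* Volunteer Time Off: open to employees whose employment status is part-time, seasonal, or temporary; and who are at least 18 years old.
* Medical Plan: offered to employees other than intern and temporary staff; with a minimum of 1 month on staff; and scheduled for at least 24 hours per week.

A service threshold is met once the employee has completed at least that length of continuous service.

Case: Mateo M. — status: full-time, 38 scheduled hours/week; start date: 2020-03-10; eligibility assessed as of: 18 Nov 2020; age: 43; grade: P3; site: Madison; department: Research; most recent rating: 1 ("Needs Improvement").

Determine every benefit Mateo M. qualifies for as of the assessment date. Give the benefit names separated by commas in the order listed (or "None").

Service from 2020-03-10 to 18 Nov 2020: 253 days.
Commuter Stipend — status full-time ✗ (requires part-time) → not eligible.
Health Insurance — service 253 days ≥ 6 weeks (≈42 days) ✓; age 43 ≥ 21 ✓; 38 hrs/wk ≥ 35 ✓; not eligible for Commuter Stipend ✗ → not eligible.
Paid Sabbatical — status full-time ✓; site Madison ✗ (not Reno, Cork, or Dayton) → not eligible.
Volunteer Time Off — status full-time ✗ (requires part-time, seasonal, or temporary) → not eligible.
Medical Plan — status full-time ✓ (not excluded); service 253 days ≥ 1 month (≈30 days) ✓; 38 hrs/wk ≥ 24 ✓ → eligible.

Medical Plan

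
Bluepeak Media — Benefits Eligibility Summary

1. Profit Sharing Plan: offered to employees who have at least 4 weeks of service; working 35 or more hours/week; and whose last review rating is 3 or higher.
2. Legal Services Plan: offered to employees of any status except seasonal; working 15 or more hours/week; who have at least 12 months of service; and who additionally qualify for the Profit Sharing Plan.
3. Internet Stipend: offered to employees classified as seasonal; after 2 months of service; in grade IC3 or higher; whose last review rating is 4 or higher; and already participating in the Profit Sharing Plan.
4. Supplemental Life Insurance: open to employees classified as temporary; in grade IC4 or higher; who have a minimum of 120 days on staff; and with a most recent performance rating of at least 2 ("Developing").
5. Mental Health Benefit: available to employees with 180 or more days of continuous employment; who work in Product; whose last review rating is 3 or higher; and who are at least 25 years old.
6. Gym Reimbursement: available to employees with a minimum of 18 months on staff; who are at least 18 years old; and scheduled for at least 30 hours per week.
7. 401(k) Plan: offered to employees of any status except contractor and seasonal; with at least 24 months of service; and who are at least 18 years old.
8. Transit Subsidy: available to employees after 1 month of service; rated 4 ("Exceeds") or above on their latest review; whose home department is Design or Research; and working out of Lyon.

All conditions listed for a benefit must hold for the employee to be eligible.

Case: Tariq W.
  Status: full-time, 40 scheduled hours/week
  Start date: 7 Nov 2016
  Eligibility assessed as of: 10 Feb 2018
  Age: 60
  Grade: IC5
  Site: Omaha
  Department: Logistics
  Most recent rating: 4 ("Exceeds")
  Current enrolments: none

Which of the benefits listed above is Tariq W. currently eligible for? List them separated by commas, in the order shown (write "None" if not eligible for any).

Profit Sharing Plan, Legal Services Plan

Service from 7 Nov 2016 to 10 Feb 2018: 460 days.
Profit Sharing Plan — service 460 days ≥ 4 weeks (≈28 days) ✓; 40 hrs/wk ≥ 35 ✓; rating 4 ≥ 3 ✓ → eligible.
Legal Services Plan — status full-time ✓ (not excluded); 40 hrs/wk ≥ 15 ✓; service 460 days ≥ 12 months (≈360 days) ✓; eligible for Profit Sharing Plan ✓ → eligible.
Internet Stipend — status full-time ✗ (requires seasonal) → not eligible.
Supplemental Life Insurance — status full-time ✗ (requires temporary) → not eligible.
Mental Health Benefit — service 460 days ≥ 180 days ✓; dept Logistics ✗ → not eligible.
Gym Reimbursement — service 460 days < 18 months (≈540 days) ✗ → not eligible.
401(k) Plan — status full-time ✓ (not excluded); service 460 days < 24 months (≈720 days) ✗ → not eligible.
Transit Subsidy — service 460 days ≥ 1 month (≈30 days) ✓; rating 4 ≥ 4 ✓; dept Logistics ✗ → not eligible.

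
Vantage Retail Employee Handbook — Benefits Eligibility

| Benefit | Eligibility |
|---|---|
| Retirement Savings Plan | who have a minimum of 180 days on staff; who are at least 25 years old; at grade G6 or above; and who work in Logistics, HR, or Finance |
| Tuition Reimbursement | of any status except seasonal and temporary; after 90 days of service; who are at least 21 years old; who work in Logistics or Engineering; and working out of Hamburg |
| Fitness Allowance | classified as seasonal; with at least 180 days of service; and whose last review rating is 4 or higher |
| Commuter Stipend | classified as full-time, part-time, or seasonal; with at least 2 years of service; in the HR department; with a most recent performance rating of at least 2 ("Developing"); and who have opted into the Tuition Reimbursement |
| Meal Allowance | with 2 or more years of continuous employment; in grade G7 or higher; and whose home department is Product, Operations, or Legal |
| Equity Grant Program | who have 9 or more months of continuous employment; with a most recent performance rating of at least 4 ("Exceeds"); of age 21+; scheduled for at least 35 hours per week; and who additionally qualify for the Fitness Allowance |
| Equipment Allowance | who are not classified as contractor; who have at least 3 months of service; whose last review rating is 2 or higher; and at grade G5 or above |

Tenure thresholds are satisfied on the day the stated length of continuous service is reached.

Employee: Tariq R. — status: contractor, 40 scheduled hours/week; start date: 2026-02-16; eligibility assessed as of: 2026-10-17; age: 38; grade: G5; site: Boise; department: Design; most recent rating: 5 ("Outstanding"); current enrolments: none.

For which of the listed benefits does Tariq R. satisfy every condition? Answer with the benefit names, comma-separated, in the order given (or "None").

None

Service from 2026-02-16 to 2026-10-17: 243 days.
Retirement Savings Plan — service 243 days ≥ 180 days ✓; age 38 ≥ 25 ✓; grade G5 < G6 ✗ → not eligible.
Tuition Reimbursement — status contractor ✓ (not excluded); service 243 days ≥ 90 days ✓; age 38 ≥ 21 ✓; dept Design ✗ → not eligible.
Fitness Allowance — status contractor ✗ (requires seasonal) → not eligible.
Commuter Stipend — status contractor ✗ (requires full-time, part-time, or seasonal) → not eligible.
Meal Allowance — service 243 days < 2 years (≈730 days) ✗ → not eligible.
Equity Grant Program — service 243 days < 9 months (≈270 days) ✗ → not eligible.
Equipment Allowance — status contractor ✗ (excluded) → not eligible.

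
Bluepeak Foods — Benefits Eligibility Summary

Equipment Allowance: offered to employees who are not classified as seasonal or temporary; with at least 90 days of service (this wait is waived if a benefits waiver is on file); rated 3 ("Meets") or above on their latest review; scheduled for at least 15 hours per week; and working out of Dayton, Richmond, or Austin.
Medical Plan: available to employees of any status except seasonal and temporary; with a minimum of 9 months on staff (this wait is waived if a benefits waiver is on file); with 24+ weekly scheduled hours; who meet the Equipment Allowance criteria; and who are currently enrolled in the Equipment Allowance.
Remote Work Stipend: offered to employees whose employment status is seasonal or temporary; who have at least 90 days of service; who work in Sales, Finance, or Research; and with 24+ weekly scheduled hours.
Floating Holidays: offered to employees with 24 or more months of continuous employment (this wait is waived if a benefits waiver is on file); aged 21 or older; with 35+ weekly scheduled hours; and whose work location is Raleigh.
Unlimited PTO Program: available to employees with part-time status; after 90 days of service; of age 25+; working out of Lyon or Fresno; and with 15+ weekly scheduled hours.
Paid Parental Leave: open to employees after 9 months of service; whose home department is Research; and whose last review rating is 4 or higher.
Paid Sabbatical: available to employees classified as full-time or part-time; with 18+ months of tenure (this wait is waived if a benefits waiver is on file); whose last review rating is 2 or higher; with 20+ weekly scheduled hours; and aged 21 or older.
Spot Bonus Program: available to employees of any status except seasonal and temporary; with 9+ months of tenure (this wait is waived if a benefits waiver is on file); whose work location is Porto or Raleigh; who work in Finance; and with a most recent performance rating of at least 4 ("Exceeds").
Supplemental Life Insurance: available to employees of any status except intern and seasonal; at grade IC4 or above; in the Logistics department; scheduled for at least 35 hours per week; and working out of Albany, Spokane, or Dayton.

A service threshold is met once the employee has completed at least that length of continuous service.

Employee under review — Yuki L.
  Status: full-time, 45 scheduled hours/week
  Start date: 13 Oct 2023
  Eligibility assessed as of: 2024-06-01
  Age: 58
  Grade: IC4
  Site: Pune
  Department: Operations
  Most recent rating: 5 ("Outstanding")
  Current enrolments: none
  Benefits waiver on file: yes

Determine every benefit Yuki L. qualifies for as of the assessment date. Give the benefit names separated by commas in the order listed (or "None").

Service from 13 Oct 2023 to 2024-06-01: 232 days.
Equipment Allowance — status full-time ✓ (not excluded); benefits waiver on file ✓; rating 5 ≥ 3 ✓; 45 hrs/wk ≥ 15 ✓; site Pune ✗ (not Dayton, Richmond, or Austin) → not eligible.
Medical Plan — status full-time ✓ (not excluded); benefits waiver on file ✓; 45 hrs/wk ≥ 24 ✓; not eligible for Equipment Allowance ✗ → not eligible.
Remote Work Stipend — status full-time ✗ (requires seasonal or temporary) → not eligible.
Floating Holidays — benefits waiver on file ✓; age 58 ≥ 21 ✓; 45 hrs/wk ≥ 35 ✓; site Pune ✗ (not Raleigh) → not eligible.
Unlimited PTO Program — status full-time ✗ (requires part-time) → not eligible.
Paid Parental Leave — service 232 days < 9 months (≈270 days) ✗ → not eligible.
Paid Sabbatical — status full-time ✓; benefits waiver on file ✓; rating 5 ≥ 2 ✓; 45 hrs/wk ≥ 20 ✓; age 58 ≥ 21 ✓ → eligible.
Spot Bonus Program — status full-time ✓ (not excluded); benefits waiver on file ✓; site Pune ✗ (not Porto or Raleigh) → not eligible.
Supplemental Life Insurance — status full-time ✓ (not excluded); grade IC4 ≥ IC4 ✓; dept Operations ✗ → not eligible.

Paid Sabbatical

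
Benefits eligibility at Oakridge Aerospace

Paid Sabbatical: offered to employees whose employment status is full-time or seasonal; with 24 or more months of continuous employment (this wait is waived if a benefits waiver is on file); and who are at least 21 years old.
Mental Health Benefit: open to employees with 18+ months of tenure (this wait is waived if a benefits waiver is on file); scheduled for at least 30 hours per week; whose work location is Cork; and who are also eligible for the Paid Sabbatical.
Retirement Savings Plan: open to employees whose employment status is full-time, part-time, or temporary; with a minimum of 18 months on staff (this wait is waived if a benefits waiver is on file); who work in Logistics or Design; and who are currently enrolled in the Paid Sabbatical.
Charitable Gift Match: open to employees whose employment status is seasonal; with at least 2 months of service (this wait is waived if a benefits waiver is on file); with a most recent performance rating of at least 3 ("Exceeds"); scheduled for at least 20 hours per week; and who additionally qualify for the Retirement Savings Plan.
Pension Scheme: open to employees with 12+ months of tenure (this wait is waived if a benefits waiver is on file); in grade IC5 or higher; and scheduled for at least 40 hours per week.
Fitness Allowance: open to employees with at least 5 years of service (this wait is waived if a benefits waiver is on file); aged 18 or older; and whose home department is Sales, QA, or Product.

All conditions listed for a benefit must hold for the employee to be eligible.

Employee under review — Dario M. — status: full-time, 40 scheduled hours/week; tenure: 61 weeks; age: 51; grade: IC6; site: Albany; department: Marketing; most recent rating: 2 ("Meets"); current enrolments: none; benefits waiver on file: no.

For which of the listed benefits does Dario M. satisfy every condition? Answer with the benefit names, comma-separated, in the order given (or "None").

Pension Scheme

Paid Sabbatical — status full-time ✓; no waiver, service 61 weeks < 24 months (≈720 days) ✗ → not eligible.
Mental Health Benefit — no waiver, service 61 weeks < 18 months (≈540 days) ✗ → not eligible.
Retirement Savings Plan — status full-time ✓; no waiver, service 61 weeks < 18 months (≈540 days) ✗ → not eligible.
Charitable Gift Match — status full-time ✗ (requires seasonal) → not eligible.
Pension Scheme — no waiver, service 61 weeks ≥ 12 months (≈360 days) ✓; grade IC6 ≥ IC5 ✓; 40 hrs/wk ≥ 40 ✓ → eligible.
Fitness Allowance — no waiver, service 61 weeks < 5 years (≈1825 days) ✗ → not eligible.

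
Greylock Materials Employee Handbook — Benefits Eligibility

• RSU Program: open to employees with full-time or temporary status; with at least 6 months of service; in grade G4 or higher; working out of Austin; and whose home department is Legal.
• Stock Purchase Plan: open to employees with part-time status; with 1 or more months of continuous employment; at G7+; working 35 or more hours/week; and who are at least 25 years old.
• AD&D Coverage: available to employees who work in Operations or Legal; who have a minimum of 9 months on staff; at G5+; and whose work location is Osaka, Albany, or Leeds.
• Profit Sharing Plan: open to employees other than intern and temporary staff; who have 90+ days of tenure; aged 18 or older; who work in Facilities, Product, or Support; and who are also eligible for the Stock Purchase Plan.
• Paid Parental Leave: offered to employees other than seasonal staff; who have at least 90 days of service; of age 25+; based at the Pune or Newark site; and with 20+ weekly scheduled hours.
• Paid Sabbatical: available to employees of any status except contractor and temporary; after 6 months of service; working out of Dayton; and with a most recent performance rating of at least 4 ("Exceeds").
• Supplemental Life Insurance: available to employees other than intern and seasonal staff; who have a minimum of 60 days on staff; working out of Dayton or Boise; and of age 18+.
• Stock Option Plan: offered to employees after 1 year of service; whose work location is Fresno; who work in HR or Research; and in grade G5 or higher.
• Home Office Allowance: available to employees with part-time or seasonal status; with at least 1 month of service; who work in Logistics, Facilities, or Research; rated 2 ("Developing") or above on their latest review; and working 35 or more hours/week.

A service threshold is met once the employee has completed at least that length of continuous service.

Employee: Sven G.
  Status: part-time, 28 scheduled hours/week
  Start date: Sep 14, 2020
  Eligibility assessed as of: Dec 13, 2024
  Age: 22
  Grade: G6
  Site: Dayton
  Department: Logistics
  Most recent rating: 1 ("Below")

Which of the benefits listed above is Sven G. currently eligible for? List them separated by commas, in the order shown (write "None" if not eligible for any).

Service from Sep 14, 2020 to Dec 13, 2024: 1551 days.
RSU Program — status part-time ✗ (requires full-time or temporary) → not eligible.
Stock Purchase Plan — status part-time ✓; service 1551 days ≥ 1 month (≈30 days) ✓; grade G6 < G7 ✗ → not eligible.
AD&D Coverage — dept Logistics ✗ → not eligible.
Profit Sharing Plan — status part-time ✓ (not excluded); service 1551 days ≥ 90 days ✓; age 22 ≥ 18 ✓; dept Logistics ✗ → not eligible.
Paid Parental Leave — status part-time ✓ (not excluded); service 1551 days ≥ 90 days ✓; age 22 < 25 ✗ → not eligible.
Paid Sabbatical — status part-time ✓ (not excluded); service 1551 days ≥ 6 months (≈180 days) ✓; site Dayton ✓; rating 1 < 4 ✗ → not eligible.
Supplemental Life Insurance — status part-time ✓ (not excluded); service 1551 days ≥ 60 days ✓; site Dayton ✓; age 22 ≥ 18 ✓ → eligible.
Stock Option Plan — service 1551 days ≥ 1 year (≈365 days) ✓; site Dayton ✗ (not Fresno) → not eligible.
Home Office Allowance — status part-time ✓; service 1551 days ≥ 1 month (≈30 days) ✓; dept Logistics ✓; rating 1 < 2 ✗ → not eligible.

Supplemental Life Insurance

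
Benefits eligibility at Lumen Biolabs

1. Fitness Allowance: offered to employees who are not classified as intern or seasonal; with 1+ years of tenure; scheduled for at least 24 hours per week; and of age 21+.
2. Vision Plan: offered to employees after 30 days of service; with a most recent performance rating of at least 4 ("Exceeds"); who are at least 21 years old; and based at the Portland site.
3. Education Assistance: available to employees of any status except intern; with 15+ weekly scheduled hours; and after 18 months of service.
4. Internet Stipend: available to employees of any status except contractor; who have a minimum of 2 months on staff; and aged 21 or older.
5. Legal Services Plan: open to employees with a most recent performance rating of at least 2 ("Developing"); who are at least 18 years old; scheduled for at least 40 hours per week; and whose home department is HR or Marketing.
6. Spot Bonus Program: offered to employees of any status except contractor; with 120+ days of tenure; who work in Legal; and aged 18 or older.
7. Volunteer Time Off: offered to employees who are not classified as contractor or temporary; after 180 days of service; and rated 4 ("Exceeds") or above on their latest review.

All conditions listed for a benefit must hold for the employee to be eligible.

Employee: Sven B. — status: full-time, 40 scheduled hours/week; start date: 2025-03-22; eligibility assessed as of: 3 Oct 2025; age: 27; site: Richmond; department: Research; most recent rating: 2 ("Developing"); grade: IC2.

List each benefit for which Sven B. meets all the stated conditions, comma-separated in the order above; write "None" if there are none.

Internet Stipend

Service from 2025-03-22 to 3 Oct 2025: 195 days.
Fitness Allowance — status full-time ✓ (not excluded); service 195 days < 1 year (≈365 days) ✗ → not eligible.
Vision Plan — service 195 days ≥ 30 days ✓; rating 2 < 4 ✗ → not eligible.
Education Assistance — status full-time ✓ (not excluded); 40 hrs/wk ≥ 15 ✓; service 195 days < 18 months (≈540 days) ✗ → not eligible.
Internet Stipend — status full-time ✓ (not excluded); service 195 days ≥ 2 months (≈60 days) ✓; age 27 ≥ 21 ✓ → eligible.
Legal Services Plan — rating 2 ≥ 2 ✓; age 27 ≥ 18 ✓; 40 hrs/wk ≥ 40 ✓; dept Research ✗ → not eligible.
Spot Bonus Program — status full-time ✓ (not excluded); service 195 days ≥ 120 days ✓; dept Research ✗ → not eligible.
Volunteer Time Off — status full-time ✓ (not excluded); service 195 days ≥ 180 days ✓; rating 2 < 4 ✗ → not eligible.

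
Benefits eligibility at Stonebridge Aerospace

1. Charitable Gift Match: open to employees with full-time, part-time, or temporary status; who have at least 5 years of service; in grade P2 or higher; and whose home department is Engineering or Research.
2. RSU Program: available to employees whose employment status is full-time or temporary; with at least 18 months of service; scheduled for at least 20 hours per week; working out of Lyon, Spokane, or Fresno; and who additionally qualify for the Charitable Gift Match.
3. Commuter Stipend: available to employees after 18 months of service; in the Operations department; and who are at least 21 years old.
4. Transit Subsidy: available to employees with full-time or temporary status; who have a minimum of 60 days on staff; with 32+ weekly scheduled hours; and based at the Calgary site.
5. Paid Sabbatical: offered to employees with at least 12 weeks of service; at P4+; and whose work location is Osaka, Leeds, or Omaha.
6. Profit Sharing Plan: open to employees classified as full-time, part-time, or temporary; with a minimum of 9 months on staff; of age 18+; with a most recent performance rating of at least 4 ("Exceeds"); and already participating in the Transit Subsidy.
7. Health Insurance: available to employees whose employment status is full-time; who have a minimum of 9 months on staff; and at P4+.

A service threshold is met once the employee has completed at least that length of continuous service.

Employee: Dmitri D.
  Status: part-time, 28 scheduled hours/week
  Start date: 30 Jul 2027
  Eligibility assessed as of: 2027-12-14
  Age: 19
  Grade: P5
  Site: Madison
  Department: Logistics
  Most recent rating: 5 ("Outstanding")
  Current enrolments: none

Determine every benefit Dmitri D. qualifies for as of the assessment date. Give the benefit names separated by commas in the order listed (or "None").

Service from 30 Jul 2027 to 2027-12-14: 137 days.
Charitable Gift Match — status part-time ✓; service 137 days < 5 years (≈1825 days) ✗ → not eligible.
RSU Program — status part-time ✗ (requires full-time or temporary) → not eligible.
Commuter Stipend — service 137 days < 18 months (≈540 days) ✗ → not eligible.
Transit Subsidy — status part-time ✗ (requires full-time or temporary) → not eligible.
Paid Sabbatical — service 137 days ≥ 12 weeks (≈84 days) ✓; grade P5 ≥ P4 ✓; site Madison ✗ (not Osaka, Leeds, or Omaha) → not eligible.
Profit Sharing Plan — status part-time ✓; service 137 days < 9 months (≈270 days) ✗ → not eligible.
Health Insurance — status part-time ✗ (requires full-time) → not eligible.

None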